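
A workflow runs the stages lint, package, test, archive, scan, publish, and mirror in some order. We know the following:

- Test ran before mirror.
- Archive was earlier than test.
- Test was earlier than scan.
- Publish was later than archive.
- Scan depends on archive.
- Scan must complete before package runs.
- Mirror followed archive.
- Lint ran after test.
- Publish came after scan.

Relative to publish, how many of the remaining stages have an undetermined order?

Forced before publish: archive, scan, and test.
That leaves lint, mirror, and package with no forced order relative to publish — 3.

3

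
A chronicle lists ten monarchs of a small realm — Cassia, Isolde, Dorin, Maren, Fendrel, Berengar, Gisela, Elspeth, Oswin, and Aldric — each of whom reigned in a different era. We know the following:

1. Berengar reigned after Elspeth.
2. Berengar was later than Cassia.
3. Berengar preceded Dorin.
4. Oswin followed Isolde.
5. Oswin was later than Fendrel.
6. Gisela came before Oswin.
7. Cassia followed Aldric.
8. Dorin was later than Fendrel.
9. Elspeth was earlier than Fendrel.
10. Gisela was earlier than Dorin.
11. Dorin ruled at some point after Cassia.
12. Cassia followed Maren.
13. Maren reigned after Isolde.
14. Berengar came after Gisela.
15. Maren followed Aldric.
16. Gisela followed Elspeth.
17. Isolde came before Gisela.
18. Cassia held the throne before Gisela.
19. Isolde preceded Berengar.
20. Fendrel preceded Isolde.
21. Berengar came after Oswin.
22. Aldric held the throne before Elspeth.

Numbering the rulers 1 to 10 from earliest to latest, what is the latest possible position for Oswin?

Oswin must come before Berengar and Dorin — 2 rulers forced after them.
Everything else can be placed before Oswin in some valid order, so Oswin can sit as late as position 10 − 2 = 8.

8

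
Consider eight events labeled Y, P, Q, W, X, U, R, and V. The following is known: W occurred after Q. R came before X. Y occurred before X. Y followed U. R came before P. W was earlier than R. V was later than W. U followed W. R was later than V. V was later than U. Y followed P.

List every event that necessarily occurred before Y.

P, Q, R, U, V, W

Directly stated before Y: P and U.
Q reaches Y via Q → W → U → Y.
R reaches Y via R → P → Y.
V reaches Y via V → R → P → Y.
Likewise W reaches Y by chaining the stated constraints.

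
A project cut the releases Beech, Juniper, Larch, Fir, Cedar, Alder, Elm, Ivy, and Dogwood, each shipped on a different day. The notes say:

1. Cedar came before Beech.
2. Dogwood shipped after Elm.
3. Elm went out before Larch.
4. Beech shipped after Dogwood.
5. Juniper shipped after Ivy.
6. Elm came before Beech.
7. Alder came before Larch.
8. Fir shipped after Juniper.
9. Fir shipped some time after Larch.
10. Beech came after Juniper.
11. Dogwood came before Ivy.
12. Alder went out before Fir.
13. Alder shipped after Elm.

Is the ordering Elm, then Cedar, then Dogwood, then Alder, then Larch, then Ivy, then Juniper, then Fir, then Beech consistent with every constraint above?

yes

Check each stated constraint against the proposed order — e.g. Cedar is ahead of Beech; Elm is ahead of Beech. Every pair is in the required order; nothing is violated.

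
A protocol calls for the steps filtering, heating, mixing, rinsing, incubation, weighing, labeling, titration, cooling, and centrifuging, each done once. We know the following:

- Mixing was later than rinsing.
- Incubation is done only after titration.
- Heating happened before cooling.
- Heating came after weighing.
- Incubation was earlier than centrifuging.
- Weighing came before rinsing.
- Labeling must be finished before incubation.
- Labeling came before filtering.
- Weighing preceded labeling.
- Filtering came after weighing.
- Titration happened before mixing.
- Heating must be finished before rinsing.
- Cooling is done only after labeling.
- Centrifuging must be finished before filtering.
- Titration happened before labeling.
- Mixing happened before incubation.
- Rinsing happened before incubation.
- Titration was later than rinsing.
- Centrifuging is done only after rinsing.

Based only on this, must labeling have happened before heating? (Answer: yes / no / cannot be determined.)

no

Tracing the constraints gives heating → rinsing → titration → labeling, so heating must come before labeling.
That means labeling cannot be before heating.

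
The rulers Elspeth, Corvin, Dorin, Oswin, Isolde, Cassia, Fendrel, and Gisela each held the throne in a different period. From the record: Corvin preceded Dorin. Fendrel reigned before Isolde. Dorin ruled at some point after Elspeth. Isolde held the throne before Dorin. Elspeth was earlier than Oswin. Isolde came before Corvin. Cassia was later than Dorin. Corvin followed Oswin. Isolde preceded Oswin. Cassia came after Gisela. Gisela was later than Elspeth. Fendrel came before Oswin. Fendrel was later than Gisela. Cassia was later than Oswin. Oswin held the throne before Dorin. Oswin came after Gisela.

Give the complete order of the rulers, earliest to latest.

The constraints fix every adjacent pair, so only one ordering works:
Elspeth → Gisela → Fendrel → Isolde → Oswin → Corvin → Dorin → Cassia.

Elspeth, Gisela, Fendrel, Isolde, Oswin, Corvin, Dorin, Cassia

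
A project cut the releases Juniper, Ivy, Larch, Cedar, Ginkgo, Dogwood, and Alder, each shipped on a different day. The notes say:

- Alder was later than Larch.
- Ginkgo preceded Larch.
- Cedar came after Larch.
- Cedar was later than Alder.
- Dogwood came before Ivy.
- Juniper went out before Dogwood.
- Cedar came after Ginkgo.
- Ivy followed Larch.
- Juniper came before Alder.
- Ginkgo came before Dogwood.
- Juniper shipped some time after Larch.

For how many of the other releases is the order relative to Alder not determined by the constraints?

2

Forced before Alder: Ginkgo, Juniper, and Larch; forced after Alder: Cedar.
That leaves Dogwood and Ivy with no forced order relative to Alder — 2.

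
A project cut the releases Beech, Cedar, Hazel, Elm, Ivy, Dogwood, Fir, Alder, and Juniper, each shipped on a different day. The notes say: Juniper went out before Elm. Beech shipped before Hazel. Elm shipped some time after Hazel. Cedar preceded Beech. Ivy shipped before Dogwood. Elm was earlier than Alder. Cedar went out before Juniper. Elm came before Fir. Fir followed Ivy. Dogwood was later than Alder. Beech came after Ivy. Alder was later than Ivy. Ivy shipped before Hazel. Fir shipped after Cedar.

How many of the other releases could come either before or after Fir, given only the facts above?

2

Forced before Fir: Beech, Cedar, Elm, Hazel, Ivy, and Juniper.
That leaves Alder and Dogwood with no forced order relative to Fir — 2.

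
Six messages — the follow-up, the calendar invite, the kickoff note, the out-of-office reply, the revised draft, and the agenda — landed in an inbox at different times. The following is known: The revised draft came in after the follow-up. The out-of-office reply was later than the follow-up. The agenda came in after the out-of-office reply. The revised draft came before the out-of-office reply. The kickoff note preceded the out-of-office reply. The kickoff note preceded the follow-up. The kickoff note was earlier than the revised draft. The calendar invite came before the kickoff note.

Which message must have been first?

The calendar invite has a chain of constraints placing it before every other message, so the calendar invite must be first.

the calendar invite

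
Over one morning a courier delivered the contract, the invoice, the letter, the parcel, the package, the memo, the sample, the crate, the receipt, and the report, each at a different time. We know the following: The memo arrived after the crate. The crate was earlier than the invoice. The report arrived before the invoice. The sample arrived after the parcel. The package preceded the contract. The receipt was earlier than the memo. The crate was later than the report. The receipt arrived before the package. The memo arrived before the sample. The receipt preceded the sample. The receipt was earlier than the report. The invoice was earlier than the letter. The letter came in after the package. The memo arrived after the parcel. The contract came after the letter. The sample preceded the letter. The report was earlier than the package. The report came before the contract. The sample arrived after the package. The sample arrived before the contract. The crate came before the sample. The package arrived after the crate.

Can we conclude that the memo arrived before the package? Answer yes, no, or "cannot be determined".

No chain of stated constraints runs from the memo to the package, and none runs from the package to the memo either.
So the relative order of the memo and the package is not fixed by the given facts.

cannot be determined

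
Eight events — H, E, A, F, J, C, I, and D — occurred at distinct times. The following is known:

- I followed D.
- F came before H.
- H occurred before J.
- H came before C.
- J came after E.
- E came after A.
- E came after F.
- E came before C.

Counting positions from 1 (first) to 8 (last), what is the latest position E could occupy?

E must come before C and J — 2 events forced after it.
Everything else can be placed before E in some valid order, so E can sit as late as position 8 − 2 = 6.

6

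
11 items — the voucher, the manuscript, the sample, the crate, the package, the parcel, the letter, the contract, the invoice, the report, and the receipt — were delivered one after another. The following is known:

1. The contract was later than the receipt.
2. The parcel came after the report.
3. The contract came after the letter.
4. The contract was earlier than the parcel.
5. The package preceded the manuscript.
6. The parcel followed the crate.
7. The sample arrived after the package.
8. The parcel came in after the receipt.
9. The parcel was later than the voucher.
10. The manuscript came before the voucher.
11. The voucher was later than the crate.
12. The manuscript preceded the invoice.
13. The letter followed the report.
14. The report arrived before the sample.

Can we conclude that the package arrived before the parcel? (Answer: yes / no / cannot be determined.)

Chain the constraints: the package → the manuscript → the voucher → the parcel. Each link is directly stated, so the package comes before the parcel.

yes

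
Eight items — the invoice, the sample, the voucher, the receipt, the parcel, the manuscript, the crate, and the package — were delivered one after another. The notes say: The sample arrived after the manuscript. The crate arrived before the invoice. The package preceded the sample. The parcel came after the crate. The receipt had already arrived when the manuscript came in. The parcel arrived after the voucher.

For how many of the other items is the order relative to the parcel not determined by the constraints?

5

Forced before the parcel: the crate and the voucher.
That leaves the invoice, the manuscript, the package, the receipt, and the sample with no forced order relative to the parcel — 5.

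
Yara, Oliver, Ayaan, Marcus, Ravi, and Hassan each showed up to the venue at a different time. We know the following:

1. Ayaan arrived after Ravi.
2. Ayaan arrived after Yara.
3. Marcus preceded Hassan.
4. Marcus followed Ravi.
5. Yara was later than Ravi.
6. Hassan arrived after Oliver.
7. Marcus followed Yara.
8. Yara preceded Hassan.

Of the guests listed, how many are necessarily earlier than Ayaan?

2

Directly stated before Ayaan: Ravi and Yara.
No chain forces Marcus (or any of the others) ahead of Ayaan.
That's Ravi and Yara — 2 in all.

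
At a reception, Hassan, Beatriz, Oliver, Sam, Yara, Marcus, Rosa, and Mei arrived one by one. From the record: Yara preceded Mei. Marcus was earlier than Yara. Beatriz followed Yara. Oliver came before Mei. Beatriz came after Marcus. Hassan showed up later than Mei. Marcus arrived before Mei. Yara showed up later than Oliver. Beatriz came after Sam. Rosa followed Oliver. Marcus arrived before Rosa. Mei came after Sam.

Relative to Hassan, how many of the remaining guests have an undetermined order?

2

Forced before Hassan: Marcus, Mei, Oliver, Sam, and Yara.
That leaves Beatriz and Rosa with no forced order relative to Hassan — 2.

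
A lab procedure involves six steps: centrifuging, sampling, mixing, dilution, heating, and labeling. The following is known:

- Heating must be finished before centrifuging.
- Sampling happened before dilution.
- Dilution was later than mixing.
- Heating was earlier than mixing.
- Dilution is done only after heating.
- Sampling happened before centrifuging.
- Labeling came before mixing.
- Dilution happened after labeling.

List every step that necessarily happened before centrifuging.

heating, sampling

Directly stated before centrifuging: heating and sampling.
No chain forces mixing (or any of the others) ahead of centrifuging.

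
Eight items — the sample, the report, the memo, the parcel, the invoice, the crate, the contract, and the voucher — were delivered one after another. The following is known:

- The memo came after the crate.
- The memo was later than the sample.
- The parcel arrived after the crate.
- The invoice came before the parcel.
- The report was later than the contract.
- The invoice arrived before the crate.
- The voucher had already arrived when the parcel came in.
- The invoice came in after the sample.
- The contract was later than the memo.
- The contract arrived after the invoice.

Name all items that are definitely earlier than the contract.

Directly stated before the contract: the invoice and the memo.
The crate reaches the contract via the crate → the memo → the contract.
The sample reaches the contract via the sample → the invoice → the contract.

the crate, the invoice, the memo, the sample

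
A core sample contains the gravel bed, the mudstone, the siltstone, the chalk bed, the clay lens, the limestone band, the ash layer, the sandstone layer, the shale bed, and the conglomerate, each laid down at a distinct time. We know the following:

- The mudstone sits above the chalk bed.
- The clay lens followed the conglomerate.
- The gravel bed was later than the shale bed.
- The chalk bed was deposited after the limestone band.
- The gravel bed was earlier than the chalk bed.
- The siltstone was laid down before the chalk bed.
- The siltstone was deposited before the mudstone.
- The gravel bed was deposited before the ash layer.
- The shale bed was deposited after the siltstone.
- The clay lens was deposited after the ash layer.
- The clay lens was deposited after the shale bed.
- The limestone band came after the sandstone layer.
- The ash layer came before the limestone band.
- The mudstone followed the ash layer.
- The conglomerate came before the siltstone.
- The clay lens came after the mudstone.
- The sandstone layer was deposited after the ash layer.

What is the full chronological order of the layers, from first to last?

the conglomerate, the siltstone, the shale bed, the gravel bed, the ash layer, the sandstone layer, the limestone band, the chalk bed, the mudstone, the clay lens

The constraints fix every adjacent pair, so only one ordering works:
the conglomerate → the siltstone → the shale bed → the gravel bed → the ash layer → the sandstone layer → the limestone band → the chalk bed → the mudstone → the clay lens.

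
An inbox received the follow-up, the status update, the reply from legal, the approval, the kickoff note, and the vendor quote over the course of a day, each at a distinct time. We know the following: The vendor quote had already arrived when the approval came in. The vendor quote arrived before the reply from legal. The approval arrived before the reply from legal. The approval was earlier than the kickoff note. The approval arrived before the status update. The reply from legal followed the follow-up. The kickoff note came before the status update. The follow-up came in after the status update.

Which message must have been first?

the vendor quote

The vendor quote has a chain of constraints placing it before every other message, so the vendor quote must be first.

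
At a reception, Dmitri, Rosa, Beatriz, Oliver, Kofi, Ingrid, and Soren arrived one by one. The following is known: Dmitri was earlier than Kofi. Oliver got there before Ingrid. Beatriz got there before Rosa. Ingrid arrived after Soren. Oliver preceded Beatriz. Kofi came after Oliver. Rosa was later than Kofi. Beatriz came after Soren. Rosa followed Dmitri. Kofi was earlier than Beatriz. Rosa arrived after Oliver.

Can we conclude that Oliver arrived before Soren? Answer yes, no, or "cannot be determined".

No chain of stated constraints runs from Oliver to Soren, and none runs from Soren to Oliver either.
So the relative order of Oliver and Soren is not fixed by the given facts.

cannot be determined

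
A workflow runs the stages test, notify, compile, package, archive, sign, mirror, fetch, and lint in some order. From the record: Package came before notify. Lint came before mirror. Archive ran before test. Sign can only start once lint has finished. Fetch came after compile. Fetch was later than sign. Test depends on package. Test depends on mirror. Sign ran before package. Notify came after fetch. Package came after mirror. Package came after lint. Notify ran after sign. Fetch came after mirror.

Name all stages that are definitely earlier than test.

Directly stated before test: archive, mirror, and package.
Lint reaches test via lint → package → test.
Sign reaches test via sign → package → test.
No chain forces notify (or any of the others) ahead of test.

archive, lint, mirror, package, sign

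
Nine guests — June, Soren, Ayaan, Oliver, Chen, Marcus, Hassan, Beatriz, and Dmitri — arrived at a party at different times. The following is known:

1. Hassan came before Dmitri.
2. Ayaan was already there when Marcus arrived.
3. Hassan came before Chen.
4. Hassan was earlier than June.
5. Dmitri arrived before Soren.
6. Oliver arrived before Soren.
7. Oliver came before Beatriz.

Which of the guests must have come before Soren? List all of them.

Directly stated before Soren: Dmitri and Oliver.
Hassan reaches Soren via Hassan → Dmitri → Soren.

Dmitri, Hassan, Oliver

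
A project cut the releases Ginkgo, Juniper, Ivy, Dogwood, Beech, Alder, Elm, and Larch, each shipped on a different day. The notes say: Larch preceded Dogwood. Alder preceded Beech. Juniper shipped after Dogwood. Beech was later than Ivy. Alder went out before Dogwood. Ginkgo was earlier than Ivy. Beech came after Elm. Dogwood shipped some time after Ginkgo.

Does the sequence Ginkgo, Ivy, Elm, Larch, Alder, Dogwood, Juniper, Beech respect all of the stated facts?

yes

Check each stated constraint against the proposed order — e.g. Elm is ahead of Beech; Ivy is ahead of Beech. Every pair is in the required order; nothing is violated.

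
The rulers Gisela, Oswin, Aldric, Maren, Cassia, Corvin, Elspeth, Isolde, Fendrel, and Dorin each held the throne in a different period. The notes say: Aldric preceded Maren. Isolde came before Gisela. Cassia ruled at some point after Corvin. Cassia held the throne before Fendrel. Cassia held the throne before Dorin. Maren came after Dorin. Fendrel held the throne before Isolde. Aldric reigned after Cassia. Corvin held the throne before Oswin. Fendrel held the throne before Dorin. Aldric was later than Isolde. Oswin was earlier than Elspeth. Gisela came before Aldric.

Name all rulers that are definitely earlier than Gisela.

Cassia, Corvin, Fendrel, Isolde

Directly stated before Gisela: Isolde.
Cassia reaches Gisela via Cassia → Fendrel → Isolde → Gisela.
Corvin reaches Gisela via Corvin → Cassia → Fendrel → Isolde → Gisela.
Fendrel reaches Gisela via Fendrel → Isolde → Gisela.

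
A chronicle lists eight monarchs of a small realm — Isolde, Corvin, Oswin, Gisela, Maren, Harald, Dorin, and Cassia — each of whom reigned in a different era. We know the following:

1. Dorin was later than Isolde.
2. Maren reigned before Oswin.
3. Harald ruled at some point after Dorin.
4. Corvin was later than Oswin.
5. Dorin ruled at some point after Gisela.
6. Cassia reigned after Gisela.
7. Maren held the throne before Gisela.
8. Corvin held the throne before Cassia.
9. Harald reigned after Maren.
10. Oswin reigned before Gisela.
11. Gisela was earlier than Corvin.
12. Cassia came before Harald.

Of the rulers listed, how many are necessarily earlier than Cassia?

Directly stated before Cassia: Corvin and Gisela.
Maren reaches Cassia via Maren → Gisela → Cassia.
Oswin reaches Cassia via Oswin → Gisela → Cassia.
That's Corvin, Gisela, Maren, and Oswin — 4 in all.

4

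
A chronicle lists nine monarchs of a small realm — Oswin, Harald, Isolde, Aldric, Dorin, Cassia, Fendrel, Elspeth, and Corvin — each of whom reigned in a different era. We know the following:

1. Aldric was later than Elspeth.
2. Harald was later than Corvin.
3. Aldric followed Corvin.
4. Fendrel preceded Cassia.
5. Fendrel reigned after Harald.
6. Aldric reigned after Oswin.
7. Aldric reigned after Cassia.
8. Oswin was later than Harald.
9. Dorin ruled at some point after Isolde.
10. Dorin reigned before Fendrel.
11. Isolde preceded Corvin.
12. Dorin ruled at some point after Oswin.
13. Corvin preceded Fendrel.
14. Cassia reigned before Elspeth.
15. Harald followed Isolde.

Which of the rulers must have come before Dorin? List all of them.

Corvin, Harald, Isolde, Oswin

Directly stated before Dorin: Isolde and Oswin.
Corvin reaches Dorin via Corvin → Harald → Oswin → Dorin.
Harald reaches Dorin via Harald → Oswin → Dorin.
No chain forces Fendrel (or any of the others) ahead of Dorin.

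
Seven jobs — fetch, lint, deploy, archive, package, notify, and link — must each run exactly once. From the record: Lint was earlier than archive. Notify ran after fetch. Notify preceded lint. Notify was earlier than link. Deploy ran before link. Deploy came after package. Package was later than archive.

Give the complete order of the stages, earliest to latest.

The constraints fix every adjacent pair, so only one ordering works:
fetch → notify → lint → archive → package → deploy → link.

fetch, notify, lint, archive, package, deploy, link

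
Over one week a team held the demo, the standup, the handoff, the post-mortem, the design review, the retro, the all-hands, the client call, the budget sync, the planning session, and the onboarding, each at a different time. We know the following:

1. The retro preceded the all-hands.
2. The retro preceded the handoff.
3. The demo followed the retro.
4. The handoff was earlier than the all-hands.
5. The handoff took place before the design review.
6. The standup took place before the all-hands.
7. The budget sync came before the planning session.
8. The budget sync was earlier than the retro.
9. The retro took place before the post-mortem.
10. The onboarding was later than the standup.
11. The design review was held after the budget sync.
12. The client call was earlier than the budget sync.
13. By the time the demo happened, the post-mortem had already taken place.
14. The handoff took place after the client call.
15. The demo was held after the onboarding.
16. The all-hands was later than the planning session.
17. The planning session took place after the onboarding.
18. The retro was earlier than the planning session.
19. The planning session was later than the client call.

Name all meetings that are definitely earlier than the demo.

Directly stated before the demo: the onboarding, the post-mortem, and the retro.
The budget sync reaches the demo via the budget sync → the retro → the demo.
The client call reaches the demo via the client call → the budget sync → the retro → the demo.
The standup reaches the demo via the standup → the onboarding → the demo.
No chain forces the all-hands (or any of the others) ahead of the demo.

the budget sync, the client call, the onboarding, the post-mortem, the retro, the standup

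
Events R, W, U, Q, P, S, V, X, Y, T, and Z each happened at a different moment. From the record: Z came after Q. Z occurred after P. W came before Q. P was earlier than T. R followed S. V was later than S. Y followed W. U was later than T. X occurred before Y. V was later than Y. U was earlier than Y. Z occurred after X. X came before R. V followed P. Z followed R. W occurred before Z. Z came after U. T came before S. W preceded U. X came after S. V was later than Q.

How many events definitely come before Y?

Directly stated before Y: U, W, and X.
P reaches Y via P → T → U → Y.
S reaches Y via S → X → Y.
T reaches Y via T → U → Y.
That's P, S, T, U, W, and X — 6 in all.

6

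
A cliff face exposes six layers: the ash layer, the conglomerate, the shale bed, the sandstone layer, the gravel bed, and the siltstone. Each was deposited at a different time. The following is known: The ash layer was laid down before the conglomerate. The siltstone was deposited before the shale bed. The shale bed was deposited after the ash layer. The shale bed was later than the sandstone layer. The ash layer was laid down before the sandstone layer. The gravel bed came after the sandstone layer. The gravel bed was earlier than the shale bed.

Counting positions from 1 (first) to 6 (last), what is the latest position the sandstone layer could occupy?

4

The sandstone layer must come before the gravel bed and the shale bed — 2 layers forced after it.
Everything else can be placed before the sandstone layer in some valid order, so the sandstone layer can sit as late as position 6 − 2 = 4.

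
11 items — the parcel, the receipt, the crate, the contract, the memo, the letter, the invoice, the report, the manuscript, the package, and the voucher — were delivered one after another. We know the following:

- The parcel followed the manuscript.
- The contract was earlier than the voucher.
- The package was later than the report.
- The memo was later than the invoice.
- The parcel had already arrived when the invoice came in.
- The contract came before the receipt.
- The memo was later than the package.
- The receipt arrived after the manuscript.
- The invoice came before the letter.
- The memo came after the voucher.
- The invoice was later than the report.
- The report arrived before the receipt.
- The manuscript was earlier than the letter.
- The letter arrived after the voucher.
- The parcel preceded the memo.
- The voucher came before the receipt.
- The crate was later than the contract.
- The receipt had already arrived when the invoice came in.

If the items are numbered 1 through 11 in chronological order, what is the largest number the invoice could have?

The invoice must come before the letter and the memo — 2 items forced after it.
Everything else can be placed before the invoice in some valid order, so the invoice can sit as late as position 11 − 2 = 9.

9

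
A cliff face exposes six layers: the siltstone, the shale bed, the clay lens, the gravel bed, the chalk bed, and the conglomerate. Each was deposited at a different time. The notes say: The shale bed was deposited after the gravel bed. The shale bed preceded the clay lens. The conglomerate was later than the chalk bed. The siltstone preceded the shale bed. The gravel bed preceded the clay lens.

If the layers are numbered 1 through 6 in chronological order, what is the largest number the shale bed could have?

5

The shale bed must come before the clay lens — 1 layer forced after it.
Everything else can be placed before the shale bed in some valid order, so the shale bed can sit as late as position 6 − 1 = 5.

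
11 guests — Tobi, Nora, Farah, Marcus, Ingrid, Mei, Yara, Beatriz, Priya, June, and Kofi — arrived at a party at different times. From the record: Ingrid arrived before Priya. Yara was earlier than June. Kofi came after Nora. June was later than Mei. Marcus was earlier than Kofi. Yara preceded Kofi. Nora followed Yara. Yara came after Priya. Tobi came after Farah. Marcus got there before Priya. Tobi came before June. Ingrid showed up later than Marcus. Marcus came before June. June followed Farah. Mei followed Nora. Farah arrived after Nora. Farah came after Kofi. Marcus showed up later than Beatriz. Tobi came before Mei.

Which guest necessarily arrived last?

June

Every other guest has a chain of constraints placing them before June, so June is last.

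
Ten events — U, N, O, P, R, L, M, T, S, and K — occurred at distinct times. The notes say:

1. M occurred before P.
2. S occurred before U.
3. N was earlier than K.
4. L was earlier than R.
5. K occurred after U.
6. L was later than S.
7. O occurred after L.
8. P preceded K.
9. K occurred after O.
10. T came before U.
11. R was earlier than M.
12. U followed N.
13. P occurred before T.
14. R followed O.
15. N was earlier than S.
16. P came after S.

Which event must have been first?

N has a chain of constraints placing it before every other event, so N must be first.

N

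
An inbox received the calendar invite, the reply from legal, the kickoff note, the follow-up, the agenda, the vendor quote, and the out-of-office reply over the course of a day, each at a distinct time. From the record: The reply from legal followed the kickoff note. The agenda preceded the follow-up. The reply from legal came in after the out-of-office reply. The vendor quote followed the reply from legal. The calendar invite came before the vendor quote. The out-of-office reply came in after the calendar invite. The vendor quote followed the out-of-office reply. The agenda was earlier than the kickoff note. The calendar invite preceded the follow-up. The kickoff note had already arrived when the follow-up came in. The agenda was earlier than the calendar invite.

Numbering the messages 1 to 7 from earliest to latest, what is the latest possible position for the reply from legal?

The reply from legal must come before the vendor quote — 1 message forced after it.
Everything else can be placed before the reply from legal in some valid order, so the reply from legal can sit as late as position 7 − 1 = 6.

6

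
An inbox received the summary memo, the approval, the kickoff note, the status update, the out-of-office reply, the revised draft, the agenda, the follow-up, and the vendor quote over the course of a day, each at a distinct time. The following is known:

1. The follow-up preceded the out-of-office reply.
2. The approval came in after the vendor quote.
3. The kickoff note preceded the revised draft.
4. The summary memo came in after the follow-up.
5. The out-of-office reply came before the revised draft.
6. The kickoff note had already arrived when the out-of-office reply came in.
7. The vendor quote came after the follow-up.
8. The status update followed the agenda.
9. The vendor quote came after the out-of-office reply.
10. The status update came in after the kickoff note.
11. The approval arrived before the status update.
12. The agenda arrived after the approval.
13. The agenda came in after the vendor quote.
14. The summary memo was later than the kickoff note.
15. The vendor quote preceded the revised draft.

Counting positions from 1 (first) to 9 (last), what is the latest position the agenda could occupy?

The agenda must come before the status update — 1 message forced after it.
Everything else can be placed before the agenda in some valid order, so the agenda can sit as late as position 9 − 1 = 8.

8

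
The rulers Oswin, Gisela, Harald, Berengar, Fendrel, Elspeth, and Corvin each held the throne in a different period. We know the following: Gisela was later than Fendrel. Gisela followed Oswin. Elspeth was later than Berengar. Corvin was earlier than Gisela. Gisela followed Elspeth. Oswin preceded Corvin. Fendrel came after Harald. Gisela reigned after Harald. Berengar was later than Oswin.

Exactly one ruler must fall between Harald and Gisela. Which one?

Fendrel

Tracing the constraints gives Harald → Fendrel → Gisela, so Fendrel sits after Harald and before Gisela.
No other ruler is forced both after Harald and before Gisela.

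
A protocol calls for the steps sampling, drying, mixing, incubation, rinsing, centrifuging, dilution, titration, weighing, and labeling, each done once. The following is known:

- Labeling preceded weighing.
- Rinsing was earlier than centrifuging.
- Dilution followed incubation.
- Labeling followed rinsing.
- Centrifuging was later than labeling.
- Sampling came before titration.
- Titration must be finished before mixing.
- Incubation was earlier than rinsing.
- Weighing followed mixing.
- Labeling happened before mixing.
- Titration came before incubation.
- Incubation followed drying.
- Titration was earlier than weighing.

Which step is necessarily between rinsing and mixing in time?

labeling

Tracing the constraints gives rinsing → labeling → mixing, so labeling sits after rinsing and before mixing.
No other step is forced both after rinsing and before mixing.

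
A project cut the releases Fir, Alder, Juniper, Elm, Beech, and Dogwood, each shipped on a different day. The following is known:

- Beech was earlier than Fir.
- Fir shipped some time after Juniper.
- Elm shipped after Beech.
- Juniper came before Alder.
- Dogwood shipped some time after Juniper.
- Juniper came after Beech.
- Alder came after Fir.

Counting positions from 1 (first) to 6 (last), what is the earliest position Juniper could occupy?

2

Beech must come before Juniper — 1 forced predecessor.
Nothing else is forced ahead of Juniper, so its earliest slot is position 1 + 1 = 2.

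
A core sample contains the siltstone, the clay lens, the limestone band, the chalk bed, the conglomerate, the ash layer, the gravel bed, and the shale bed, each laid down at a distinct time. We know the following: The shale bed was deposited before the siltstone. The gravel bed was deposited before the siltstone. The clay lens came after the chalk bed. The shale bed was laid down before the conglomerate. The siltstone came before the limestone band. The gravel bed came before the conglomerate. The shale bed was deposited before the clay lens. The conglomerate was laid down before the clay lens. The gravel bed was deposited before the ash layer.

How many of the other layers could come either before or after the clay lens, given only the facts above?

Forced before the clay lens: the chalk bed, the conglomerate, the gravel bed, and the shale bed.
That leaves the ash layer, the limestone band, and the siltstone with no forced order relative to the clay lens — 3.

3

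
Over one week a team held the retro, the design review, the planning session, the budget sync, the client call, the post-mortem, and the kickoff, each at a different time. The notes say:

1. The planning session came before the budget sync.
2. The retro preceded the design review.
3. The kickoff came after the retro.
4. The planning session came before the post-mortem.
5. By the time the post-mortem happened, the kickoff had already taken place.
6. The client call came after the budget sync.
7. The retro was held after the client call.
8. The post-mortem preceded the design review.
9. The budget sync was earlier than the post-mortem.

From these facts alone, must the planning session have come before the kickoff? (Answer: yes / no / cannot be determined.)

yes

Chain the constraints: the planning session → the budget sync → the client call → the retro → the kickoff. Each link is directly stated, so the planning session comes before the kickoff.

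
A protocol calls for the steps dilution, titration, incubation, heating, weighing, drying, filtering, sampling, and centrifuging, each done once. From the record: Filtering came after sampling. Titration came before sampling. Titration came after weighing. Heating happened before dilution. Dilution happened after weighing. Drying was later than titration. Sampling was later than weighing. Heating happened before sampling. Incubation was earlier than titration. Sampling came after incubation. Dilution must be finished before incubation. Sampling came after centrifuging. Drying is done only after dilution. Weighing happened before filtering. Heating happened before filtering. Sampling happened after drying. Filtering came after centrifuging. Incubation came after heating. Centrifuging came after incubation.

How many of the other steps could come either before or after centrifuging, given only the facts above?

Forced before centrifuging: dilution, heating, incubation, and weighing; forced after centrifuging: filtering and sampling.
That leaves drying and titration with no forced order relative to centrifuging — 2.

2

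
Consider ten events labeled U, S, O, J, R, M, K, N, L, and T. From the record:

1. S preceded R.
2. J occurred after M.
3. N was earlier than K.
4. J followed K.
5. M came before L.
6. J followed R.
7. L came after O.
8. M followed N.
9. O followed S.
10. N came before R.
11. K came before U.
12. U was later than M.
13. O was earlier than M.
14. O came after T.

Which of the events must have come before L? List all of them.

Directly stated before L: M and O.
N reaches L via N → M → L.
S reaches L via S → O → L.
T reaches L via T → O → L.

M, N, O, S, T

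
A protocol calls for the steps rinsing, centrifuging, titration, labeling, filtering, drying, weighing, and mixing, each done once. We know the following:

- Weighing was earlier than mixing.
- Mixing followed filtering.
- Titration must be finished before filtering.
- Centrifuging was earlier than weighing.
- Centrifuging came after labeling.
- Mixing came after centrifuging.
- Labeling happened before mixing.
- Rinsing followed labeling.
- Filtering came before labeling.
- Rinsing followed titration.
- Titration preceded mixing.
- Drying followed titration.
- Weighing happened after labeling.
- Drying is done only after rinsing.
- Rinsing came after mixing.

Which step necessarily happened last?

drying

Every other step has a chain of constraints placing it before drying, so drying is last.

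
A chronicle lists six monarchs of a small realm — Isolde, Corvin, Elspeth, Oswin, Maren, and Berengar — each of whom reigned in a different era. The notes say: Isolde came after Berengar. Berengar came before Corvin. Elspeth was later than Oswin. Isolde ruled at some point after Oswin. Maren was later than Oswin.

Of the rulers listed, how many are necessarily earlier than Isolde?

2

Directly stated before Isolde: Berengar and Oswin.
That's Berengar and Oswin — 2 in all.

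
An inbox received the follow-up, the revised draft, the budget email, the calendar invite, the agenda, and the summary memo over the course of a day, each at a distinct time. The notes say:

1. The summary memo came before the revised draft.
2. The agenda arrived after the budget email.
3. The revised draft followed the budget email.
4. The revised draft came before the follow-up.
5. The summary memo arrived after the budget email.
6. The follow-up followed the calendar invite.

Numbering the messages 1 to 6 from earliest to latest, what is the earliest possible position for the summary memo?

The budget email must come before the summary memo — 1 forced predecessor.
Nothing else is forced ahead of the summary memo, so its earliest slot is position 1 + 1 = 2.

2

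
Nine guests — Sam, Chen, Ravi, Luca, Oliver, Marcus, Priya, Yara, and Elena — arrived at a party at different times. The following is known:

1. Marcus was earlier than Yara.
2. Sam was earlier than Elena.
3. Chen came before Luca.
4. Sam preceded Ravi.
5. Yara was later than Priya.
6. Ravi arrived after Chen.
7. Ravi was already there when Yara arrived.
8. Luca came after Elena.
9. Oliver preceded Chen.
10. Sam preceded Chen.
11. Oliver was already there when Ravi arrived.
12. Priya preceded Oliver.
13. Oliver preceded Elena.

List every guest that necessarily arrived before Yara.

Chen, Marcus, Oliver, Priya, Ravi, Sam

Directly stated before Yara: Marcus, Priya, and Ravi.
Chen reaches Yara via Chen → Ravi → Yara.
Oliver reaches Yara via Oliver → Ravi → Yara.
Sam reaches Yara via Sam → Ravi → Yara.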